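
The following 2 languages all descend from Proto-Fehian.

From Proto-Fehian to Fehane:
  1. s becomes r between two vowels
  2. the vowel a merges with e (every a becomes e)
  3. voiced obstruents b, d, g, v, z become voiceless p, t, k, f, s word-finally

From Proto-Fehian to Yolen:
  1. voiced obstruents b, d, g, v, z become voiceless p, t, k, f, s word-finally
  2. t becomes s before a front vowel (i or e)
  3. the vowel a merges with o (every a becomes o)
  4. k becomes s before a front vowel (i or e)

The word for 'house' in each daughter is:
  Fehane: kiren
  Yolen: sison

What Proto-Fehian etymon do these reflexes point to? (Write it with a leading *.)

*kisan

Position 1: Fehane has k, Yolen has s. Taking the neighbouring segments as reconstructed: Fehane k can only go back to *k; Yolen s could go back to *t or *k or *s — the one source consistent with every daughter is *k.
Position 3: Fehane has r, Yolen has s. Taking the neighbouring segments as reconstructed: Fehane r could go back to *s or *r; Yolen s can only go back to *s — the one source consistent with every daughter is *s.
Position 4: Fehane has e, Yolen has o. Taking the neighbouring segments as reconstructed: Fehane e could go back to *a or *e; Yolen o could go back to *a or *o — the one source consistent with every daughter is *a.
The remaining positions agree across the daughters. Check the candidate against every language:
Fehane: *kisan
  kisan → kiran   [rhotacism]
  kiran → kiren   [vowel merger]
  kiren (rule 3 does not apply)
  giving Fehane kiren.
Yolen: *kisan
  kisan (rule 1 does not apply)
  kisan (rule 2 does not apply)
  kisan → kison   [vowel merger]
  kison → sison   [palatalisation]
  giving Yolen sison.
No other proto-form is consistent with every reflex, so the reconstruction is *kisan.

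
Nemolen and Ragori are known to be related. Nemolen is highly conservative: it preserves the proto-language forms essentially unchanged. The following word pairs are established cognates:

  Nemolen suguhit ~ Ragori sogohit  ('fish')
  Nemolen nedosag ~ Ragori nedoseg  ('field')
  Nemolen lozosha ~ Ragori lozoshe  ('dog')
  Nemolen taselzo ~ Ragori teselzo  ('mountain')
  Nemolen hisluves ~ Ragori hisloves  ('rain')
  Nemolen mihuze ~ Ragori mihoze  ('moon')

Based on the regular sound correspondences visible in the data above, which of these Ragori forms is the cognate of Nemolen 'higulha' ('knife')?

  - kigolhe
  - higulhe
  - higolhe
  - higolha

suguhit ~ sogohit, mihuze ~ mihoze — Nemolen u corresponds to Ragori o after a consonant, before a consonant other than r, m, n, p, b, f, v.
lozosha ~ lozoshe — Nemolen a corresponds to Ragori e word-finally.
Applying these to Nemolen 'higulha':
  higulha → higolha   (u→o after a consonant, before a consonant other than r, m, n, p, b, f, v)
  higolha → higolhe   (a→e word-finally)
So the Ragori cognate is 'higolhe'.

higolhe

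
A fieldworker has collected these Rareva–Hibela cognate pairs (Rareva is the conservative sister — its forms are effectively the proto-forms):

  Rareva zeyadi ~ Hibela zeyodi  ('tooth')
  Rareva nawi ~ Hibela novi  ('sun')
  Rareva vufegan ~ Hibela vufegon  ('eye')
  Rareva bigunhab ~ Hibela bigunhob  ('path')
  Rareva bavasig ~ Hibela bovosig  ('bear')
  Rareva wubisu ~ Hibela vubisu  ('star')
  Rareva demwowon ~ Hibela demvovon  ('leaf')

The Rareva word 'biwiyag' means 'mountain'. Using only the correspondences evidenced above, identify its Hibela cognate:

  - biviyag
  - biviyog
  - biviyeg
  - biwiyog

biviyog

nawi ~ novi — Rareva w corresponds to Hibela v between vowels (before a front vowel).
zeyadi ~ zeyodi, nawi ~ novi — Rareva a corresponds to Hibela o after a consonant, before a consonant other than r, m, n, p, b, f, v.
Applying these to Rareva 'biwiyag':
  biwiyag → biviyag   (w→v between vowels (before a front vowel))
  biviyag → biviyog   (a→o after a consonant, before a consonant other than r, m, n, p, b, f, v)
So the Hibela cognate is 'biviyog'.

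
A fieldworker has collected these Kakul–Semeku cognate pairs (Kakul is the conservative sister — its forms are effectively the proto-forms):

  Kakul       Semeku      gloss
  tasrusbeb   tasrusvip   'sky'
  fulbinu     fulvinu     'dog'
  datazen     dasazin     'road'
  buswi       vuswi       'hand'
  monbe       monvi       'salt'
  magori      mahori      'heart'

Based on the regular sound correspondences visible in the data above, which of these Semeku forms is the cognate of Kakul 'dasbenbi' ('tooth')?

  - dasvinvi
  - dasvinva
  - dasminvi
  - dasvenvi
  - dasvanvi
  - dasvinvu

dasvinvi

tasrusbeb ~ tasrusvip, monbe ~ monvi — Kakul b corresponds to Semeku v after a consonant, before a front vowel.
datazen ~ dasazin — Kakul e corresponds to Semeku i after a consonant, before a nasal.
fulbinu ~ fulvinu — Kakul b corresponds to Semeku v after a consonant, before a front vowel.
Applying these to Kakul 'dasbenbi':
  dasbenbi → dasvenbi   (b→v after a consonant, before a front vowel)
  dasvenbi → dasvinbi   (e→i after a consonant, before a nasal)
  dasvinbi → dasvinvi   (b→v after a consonant, before a front vowel)
So the Semeku cognate is 'dasvinvi'.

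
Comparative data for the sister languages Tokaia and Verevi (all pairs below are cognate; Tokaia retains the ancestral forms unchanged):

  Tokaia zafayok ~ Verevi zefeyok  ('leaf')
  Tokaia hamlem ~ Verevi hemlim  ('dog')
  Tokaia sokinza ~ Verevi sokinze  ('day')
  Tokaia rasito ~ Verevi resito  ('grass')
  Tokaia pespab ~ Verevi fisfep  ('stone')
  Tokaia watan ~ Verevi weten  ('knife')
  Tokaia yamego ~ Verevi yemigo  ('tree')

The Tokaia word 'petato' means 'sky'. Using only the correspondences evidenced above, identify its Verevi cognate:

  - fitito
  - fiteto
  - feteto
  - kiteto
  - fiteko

pespab ~ fisfep — Tokaia p corresponds to Verevi f word-initially before a front vowel.
pespab ~ fisfep, yamego ~ yemigo — Tokaia e corresponds to Verevi i after a consonant, before a consonant other than r, m, n, p, b, f, v.
zafayok ~ zefeyok, rasito ~ resito — Tokaia a corresponds to Verevi e after a consonant, before a consonant other than r, m, n, p, b, f, v.
Applying these to Tokaia 'petato':
  petato → fetato   (p→f word-initially before a front vowel)
  fetato → fitato   (e→i after a consonant, before a consonant other than r, m, n, p, b, f, v)
  fitato → fiteto   (a→e after a consonant, before a consonant other than r, m, n, p, b, f, v)
So the Verevi cognate is 'fiteto'.

fiteto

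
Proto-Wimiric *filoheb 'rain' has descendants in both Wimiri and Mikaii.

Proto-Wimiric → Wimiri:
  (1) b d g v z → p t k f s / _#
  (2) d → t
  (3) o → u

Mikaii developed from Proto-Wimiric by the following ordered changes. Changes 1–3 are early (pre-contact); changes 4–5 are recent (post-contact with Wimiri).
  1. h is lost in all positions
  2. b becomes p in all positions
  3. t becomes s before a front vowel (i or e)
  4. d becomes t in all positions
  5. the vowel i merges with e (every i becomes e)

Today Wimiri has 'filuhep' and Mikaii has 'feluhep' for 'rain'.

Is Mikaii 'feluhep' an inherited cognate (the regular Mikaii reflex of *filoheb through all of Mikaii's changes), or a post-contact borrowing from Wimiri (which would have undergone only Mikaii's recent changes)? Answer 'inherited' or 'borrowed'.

If inherited, *filoheb would pass through all of Mikaii's changes:
Mikaii: start from *filoheb.
  rule 1 (h-loss): filoheb → filoeb
  rule 2 (unconditioned shift): filoeb → filoep
  rule 3: no change — filoep
  rule 4: no change — filoep
  rule 5 (vowel merger): filoep → feloep
  ⇒ Mikaii feloep
If borrowed from Wimiri 'filuhep' after the early changes, it would undergo only the recent ones:
  rule 4 (unconditioned shift): no change (filuhep)
  rule 5 (vowel merger): filuhep → feluhep
  ⇒ as a loan: feluhep
Mikaii 'feluhep' matches the loan outcome 'feluhep', not the inherited 'feloep' — it skipped the early Mikaii changes, so it was borrowed from Wimiri.

borrowed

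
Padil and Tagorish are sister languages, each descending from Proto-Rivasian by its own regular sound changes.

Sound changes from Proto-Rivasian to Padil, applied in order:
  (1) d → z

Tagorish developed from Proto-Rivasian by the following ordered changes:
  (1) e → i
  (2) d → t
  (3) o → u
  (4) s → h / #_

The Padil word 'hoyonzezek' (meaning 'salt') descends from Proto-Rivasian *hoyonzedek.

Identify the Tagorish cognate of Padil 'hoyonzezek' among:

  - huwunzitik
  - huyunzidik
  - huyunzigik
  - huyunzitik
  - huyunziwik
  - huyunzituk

huyunzitik

Tagorish: start from *hoyonzedek.
  rule 1 (vowel merger): hoyonzedek → hoyonzidik
  rule 2 (unconditioned shift): hoyonzidik → hoyonzitik
  rule 3 (vowel merger): hoyonzitik → huyunzitik
  rule 4: no change — huyunzitik
  ⇒ Tagorish huyunzitik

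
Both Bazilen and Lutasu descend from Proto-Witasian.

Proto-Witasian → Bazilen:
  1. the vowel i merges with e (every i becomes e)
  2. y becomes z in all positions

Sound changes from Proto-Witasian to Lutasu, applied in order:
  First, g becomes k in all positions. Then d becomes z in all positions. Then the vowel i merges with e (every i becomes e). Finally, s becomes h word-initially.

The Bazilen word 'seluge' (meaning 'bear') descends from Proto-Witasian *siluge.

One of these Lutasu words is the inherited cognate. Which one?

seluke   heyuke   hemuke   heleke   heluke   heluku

Lutasu: *siluge
  siluge → siluke   [unconditioned shift]
  siluke (rule 2 does not apply)
  siluke → seluke   [vowel merger]
  seluke → heluke   [debuccalisation]
  giving Lutasu heluke.
Among the options, 'heluke' alone shows every Lutasu change applied in order.

heluke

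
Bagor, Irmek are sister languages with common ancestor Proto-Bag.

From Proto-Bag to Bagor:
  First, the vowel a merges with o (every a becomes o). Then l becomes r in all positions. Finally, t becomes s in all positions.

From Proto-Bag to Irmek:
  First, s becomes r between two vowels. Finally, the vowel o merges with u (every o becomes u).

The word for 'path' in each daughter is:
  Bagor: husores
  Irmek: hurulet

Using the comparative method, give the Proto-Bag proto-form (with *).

Position 7: Bagor has s, Irmek has t. Irmek preserves t here (none of its changes turn any other segment into t), so the proto-segment is *t.
Position 5: Bagor has r, Irmek has l. Irmek preserves l here (none of its changes turn any other segment into l), so the proto-segment is *l.
Verify the candidate proto-form against each daughter:
Bagor: *husolet
  husolet (rule 1 does not apply)
  husolet → husoret   [unconditioned shift]
  husoret → husores   [unconditioned shift]
  giving Bagor husores.
Irmek: *husolet
  husolet → hurolet   [rhotacism]
  hurolet → hurulet   [vowel merger]
  giving Irmek hurulet.
No other proto-form is consistent with every reflex, so the reconstruction is *husolet.

*husolet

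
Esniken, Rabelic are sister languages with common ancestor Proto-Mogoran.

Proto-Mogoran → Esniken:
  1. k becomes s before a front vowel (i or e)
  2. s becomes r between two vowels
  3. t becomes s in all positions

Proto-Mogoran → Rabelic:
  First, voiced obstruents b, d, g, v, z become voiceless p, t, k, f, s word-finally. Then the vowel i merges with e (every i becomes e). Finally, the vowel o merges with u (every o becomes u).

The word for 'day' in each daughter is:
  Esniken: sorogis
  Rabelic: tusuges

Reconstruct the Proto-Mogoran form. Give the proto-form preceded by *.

*tosogis

Position 4: Esniken has o, Rabelic has u. Esniken preserves o here (none of its changes turn any other segment into o), so the proto-segment is *o.
Position 2: Esniken has o, Rabelic has u. Esniken preserves o here (none of its changes turn any other segment into o), so the proto-segment is *o.
Position 1: Esniken has s, Rabelic has t. Taking the neighbouring segments as reconstructed: Esniken s could go back to *t or *s; Rabelic t can only go back to *t — the one source consistent with every daughter is *t.
Verify the candidate proto-form against each daughter:
Esniken: *tosogis
  tosogis (rule 1 does not apply)
  tosogis → torogis   [rhotacism]
  torogis → sorogis   [unconditioned shift]
  giving Esniken sorogis.
Rabelic: *tosogis > tosoges > tusuges  (by vowel merger, vowel merger)
*tosogis is the unique common source.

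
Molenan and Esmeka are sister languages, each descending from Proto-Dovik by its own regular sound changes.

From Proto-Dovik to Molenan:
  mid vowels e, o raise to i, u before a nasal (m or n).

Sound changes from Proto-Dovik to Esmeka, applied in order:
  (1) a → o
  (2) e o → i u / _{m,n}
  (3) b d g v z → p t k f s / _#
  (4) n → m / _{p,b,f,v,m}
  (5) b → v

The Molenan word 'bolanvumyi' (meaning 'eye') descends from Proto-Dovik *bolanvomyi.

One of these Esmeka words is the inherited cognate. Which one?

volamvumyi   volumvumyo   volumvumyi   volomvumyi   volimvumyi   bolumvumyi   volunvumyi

volumvumyi

Esmeka: *bolanvomyi
  bolanvomyi → bolonvomyi   [vowel merger]
  bolonvomyi → bolunvumyi   [pre-nasal raising]
  bolunvumyi (rule 3 does not apply)
  bolunvumyi → bolumvumyi   [nasal place assimilation]
  bolumvumyi → volumvumyi   [unconditioned shift]
  giving Esmeka volumvumyi.
Only 'volumvumyi' matches the regular Esmeka development of *bolanvomyi.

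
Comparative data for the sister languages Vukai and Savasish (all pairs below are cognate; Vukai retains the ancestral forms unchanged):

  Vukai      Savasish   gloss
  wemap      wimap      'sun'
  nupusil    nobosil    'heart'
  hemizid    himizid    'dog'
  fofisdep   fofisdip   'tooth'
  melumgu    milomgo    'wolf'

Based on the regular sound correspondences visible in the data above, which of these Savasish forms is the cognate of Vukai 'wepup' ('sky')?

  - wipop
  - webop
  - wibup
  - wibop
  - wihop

wibop

fofisdep ~ fofisdip — Vukai e corresponds to Savasish i after a consonant, before a labial obstruent.
nupusil ~ nobosil — Vukai p corresponds to Savasish b between vowels (before a back vowel).
nupusil ~ nobosil — Vukai u corresponds to Savasish o after a consonant, before a labial obstruent.
Applying these to Vukai 'wepup':
  wepup → wipup   (e→i after a consonant, before a labial obstruent)
  wipup → wibup   (p→b between vowels (before a back vowel))
  wibup → wibop   (u→o after a consonant, before a labial obstruent)
So the Savasish cognate is 'wibop'.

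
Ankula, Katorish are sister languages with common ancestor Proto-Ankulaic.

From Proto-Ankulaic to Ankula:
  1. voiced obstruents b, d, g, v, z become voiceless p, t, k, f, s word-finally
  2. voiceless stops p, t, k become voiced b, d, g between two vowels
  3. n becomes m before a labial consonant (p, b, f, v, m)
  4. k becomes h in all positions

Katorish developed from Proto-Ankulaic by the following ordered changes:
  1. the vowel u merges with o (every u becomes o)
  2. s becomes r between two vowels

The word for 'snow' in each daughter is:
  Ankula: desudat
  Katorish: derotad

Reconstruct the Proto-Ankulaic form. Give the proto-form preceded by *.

Position 7: Ankula has t, Katorish has d. Katorish preserves d here (none of its changes turn any other segment into d), so the proto-segment is *d.
Position 3: Ankula has s, Katorish has r. Taking the neighbouring segments as reconstructed: Ankula s can only go back to *s; Katorish r could go back to *s or *r — the one source consistent with every daughter is *s.
This points to *desutad. Verify forward in each daughter:
Ankula: *desutad > desutat > desudat  (by final devoicing, intervocalic voicing)
Katorish: *desutad > desotad > derotad  (by vowel merger, rhotacism)
Only *desutad yields all of Ankula desudat, Katorish derotad.

*desutad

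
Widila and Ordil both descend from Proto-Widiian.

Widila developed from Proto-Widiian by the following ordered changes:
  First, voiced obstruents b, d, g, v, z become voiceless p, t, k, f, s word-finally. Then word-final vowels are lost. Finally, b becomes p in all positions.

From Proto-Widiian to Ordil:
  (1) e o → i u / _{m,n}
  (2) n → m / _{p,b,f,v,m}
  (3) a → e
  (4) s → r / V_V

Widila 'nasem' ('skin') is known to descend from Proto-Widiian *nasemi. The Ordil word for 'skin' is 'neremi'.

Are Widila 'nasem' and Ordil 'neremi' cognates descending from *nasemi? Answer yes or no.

Derive the expected Ordil reflex of *nasemi:
Ordil: start from *nasemi.
  rule 1 (pre-nasal raising): nasemi → nasimi
  rule 2: no change — nasimi
  rule 3 (vowel merger): nasimi → nesimi
  rule 4 (rhotacism): nesimi → nerimi
  ⇒ Ordil nerimi
The regular Ordil reflex would be 'nerimi', but the attested form is 'neremi'. The correspondence is irregular, so they are not cognates (the Ordil form has a different source).

no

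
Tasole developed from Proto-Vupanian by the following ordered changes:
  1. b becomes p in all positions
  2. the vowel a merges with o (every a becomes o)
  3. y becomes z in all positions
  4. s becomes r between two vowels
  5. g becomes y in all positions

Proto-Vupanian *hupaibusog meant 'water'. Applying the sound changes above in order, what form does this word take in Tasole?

Tasole: *hupaibusog
  hupaibusog → hupaipusog   [unconditioned shift]
  hupaipusog → hupoipusog   [vowel merger]
  hupoipusog (rule 3 does not apply)
  hupoipusog → hupoipurog   [rhotacism]
  hupoipurog → hupoipuroy   [unconditioned shift]
  giving Tasole hupoipuroy.

hupoipuroy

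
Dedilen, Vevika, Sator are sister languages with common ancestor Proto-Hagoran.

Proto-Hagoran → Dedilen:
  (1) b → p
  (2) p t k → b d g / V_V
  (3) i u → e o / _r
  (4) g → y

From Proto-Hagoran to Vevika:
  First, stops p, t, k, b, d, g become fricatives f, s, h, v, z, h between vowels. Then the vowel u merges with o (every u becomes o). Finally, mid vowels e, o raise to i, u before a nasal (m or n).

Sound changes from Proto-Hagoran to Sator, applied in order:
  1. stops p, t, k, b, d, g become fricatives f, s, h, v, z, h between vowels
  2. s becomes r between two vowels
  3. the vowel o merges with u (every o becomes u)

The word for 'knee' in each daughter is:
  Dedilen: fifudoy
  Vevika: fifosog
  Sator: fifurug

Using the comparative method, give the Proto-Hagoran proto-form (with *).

*fifutog

Position 6: Dedilen has o, Vevika has o, Sator has u. Taking the neighbouring segments as reconstructed: Dedilen o can only go back to *o; Vevika o could go back to *o or *u; Sator u could go back to *o or *u — the one source consistent with every daughter is *o.
Position 4: Dedilen has u, Vevika has o, Sator has u. Dedilen preserves u here (none of its changes turn any other segment into u), so the proto-segment is *u.
Continuing position by position gives *fifutog; check it forward:
Dedilen: *fifutog
  fifutog (rule 1 does not apply)
  fifutog → fifudog   [intervocalic voicing]
  fifudog (rule 3 does not apply)
  fifudog → fifudoy   [unconditioned shift]
  giving Dedilen fifudoy.
Vevika: *fifutog > fifusog > fifosog  (by intervocalic lenition, vowel merger)
Sator: *fifutog
  fifutog → fifusog   [intervocalic lenition]
  fifusog → fifurog   [rhotacism]
  fifurog → fifurug   [vowel merger]
  giving Sator fifurug.
*fifutog is the unique common source.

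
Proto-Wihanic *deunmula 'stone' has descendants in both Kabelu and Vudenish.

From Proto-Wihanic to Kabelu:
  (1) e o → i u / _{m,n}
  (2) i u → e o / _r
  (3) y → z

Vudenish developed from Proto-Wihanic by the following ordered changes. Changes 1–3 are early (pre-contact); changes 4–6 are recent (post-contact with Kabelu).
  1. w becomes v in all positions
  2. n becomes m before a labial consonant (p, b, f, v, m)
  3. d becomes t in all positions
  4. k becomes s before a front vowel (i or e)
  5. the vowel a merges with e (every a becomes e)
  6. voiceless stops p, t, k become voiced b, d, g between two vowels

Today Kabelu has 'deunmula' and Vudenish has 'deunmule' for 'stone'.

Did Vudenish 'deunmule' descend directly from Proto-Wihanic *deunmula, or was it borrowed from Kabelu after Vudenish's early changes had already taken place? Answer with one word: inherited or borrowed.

If inherited, *deunmula would pass through all of Vudenish's changes:
Vudenish: *deunmula
  deunmula (rule 1 does not apply)
  deunmula → deummula   [nasal place assimilation]
  deummula → teummula   [unconditioned shift]
  teummula (rule 4 does not apply)
  teummula → teummule   [vowel merger]
  teummule (rule 6 does not apply)
  giving Vudenish teummule.
If borrowed from Kabelu 'deunmula' after the early changes, it would undergo only the recent ones:
  rule 4 (palatalisation): no change (deunmula)
  rule 5 (vowel merger): deunmula → deunmule
  rule 6 (intervocalic voicing): no change (deunmule)
  ⇒ as a loan: deunmule
Vudenish 'deunmule' matches the loan outcome 'deunmule', not the inherited 'teummule' — it skipped the early Vudenish changes, so it was borrowed from Kabelu.

borrowed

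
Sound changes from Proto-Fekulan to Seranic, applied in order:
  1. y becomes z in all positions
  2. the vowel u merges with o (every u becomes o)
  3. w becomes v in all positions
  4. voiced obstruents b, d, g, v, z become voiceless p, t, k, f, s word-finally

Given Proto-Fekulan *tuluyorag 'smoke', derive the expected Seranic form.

Seranic: *tuluyorag > tuluzorag > tolozorag > tolozorak  (by unconditioned shift, vowel merger, final devoicing)

tolozorak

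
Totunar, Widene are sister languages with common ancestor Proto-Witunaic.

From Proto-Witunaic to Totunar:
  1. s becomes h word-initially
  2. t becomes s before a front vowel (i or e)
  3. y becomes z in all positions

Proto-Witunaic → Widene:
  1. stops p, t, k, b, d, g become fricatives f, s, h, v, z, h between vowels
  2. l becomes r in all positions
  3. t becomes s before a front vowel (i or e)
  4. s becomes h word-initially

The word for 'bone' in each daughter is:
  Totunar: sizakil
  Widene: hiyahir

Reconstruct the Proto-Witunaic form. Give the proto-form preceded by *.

Position 1: Totunar has s, Widene has h. Taking the neighbouring segments as reconstructed: Totunar s can only go back to *t; Widene h could go back to *t or *s or *h — the one source consistent with every daughter is *t.
Position 7: Totunar has l, Widene has r. Totunar preserves l here (none of its changes turn any other segment into l), so the proto-segment is *l.
Verify the candidate proto-form against each daughter:
Totunar: *tiyakil
  tiyakil (rule 1 does not apply)
  tiyakil → siyakil   [palatalisation]
  siyakil → sizakil   [unconditioned shift]
  giving Totunar sizakil.
Widene: *tiyakil > tiyahil > tiyahir > siyahir > hiyahir  (by intervocalic lenition, unconditioned shift, palatalisation, debuccalisation)
Only *tiyakil yields all of Totunar sizakil, Widene hiyahir.

*tiyakil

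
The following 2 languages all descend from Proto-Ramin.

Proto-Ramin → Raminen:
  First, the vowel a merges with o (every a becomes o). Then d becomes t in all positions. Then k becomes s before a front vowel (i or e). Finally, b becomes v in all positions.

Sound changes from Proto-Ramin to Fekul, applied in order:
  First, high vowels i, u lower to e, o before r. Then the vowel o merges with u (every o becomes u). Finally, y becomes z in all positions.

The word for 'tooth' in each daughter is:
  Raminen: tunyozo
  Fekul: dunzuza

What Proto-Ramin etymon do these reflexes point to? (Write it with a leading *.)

Position 4: Raminen has y, Fekul has z. Raminen preserves y here (none of its changes turn any other segment into y), so the proto-segment is *y.
Position 1: Raminen has t, Fekul has d. Fekul preserves d here (none of its changes turn any other segment into d), so the proto-segment is *d.
Position 5: Raminen has o, Fekul has u. Taking the neighbouring segments as reconstructed: Raminen o could go back to *a or *o; Fekul u could go back to *o or *u — the one source consistent with every daughter is *o.
Continuing position by position gives *dunyoza; check it forward:
Raminen: *dunyoza
  dunyoza → dunyozo   [vowel merger]
  dunyozo → tunyozo   [unconditioned shift]
  tunyozo (rule 3 does not apply)
  tunyozo (rule 4 does not apply)
  giving Raminen tunyozo.
Fekul: start from *dunyoza.
  rule 1: no change — dunyoza
  rule 2 (vowel merger): dunyoza → dunyuza
  rule 3 (unconditioned shift): dunyuza → dunzuza
  ⇒ Fekul dunzuza
*dunyoza is the unique common source.

*dunyoza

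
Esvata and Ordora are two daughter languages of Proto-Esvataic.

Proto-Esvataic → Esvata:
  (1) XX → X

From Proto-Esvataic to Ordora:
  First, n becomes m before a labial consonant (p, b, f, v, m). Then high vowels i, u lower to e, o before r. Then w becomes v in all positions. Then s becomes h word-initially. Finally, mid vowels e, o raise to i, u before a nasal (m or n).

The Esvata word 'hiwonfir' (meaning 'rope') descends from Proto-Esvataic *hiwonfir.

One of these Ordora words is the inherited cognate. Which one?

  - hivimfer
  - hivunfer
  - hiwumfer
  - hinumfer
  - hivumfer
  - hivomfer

hivumfer

Ordora: *hiwonfir
  hiwonfir → hiwomfir   [nasal place assimilation]
  hiwomfir → hiwomfer   [pre-rhotic lowering]
  hiwomfer → hivomfer   [unconditioned shift]
  hivomfer (rule 4 does not apply)
  hivomfer → hivumfer   [pre-nasal raising]
  giving Ordora hivumfer.
Among the options, 'hivumfer' alone shows every Ordora change applied in order.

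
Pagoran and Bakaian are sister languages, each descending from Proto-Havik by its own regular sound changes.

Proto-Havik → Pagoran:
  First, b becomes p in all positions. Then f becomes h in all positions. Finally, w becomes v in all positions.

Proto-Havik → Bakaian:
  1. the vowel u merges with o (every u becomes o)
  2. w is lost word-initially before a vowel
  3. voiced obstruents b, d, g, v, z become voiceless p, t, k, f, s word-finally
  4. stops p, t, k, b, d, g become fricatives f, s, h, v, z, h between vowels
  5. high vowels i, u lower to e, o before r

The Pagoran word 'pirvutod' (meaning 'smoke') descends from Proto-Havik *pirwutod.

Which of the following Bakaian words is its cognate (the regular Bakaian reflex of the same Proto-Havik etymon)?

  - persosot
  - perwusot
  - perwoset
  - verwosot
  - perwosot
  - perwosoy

Bakaian: *pirwutod
  pirwutod → pirwotod   [vowel merger]
  pirwotod (rule 2 does not apply)
  pirwotod → pirwotot   [final devoicing]
  pirwotot → pirwosot   [intervocalic lenition]
  pirwosot → perwosot   [pre-rhotic lowering]
  giving Bakaian perwosot.

perwosot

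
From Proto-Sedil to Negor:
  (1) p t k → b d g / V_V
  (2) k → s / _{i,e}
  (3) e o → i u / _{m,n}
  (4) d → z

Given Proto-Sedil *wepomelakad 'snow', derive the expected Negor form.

webumelagaz

Negor: *wepomelakad > webomelagad > webumelagad > webumelagaz  (by intervocalic voicing, pre-nasal raising, unconditioned shift)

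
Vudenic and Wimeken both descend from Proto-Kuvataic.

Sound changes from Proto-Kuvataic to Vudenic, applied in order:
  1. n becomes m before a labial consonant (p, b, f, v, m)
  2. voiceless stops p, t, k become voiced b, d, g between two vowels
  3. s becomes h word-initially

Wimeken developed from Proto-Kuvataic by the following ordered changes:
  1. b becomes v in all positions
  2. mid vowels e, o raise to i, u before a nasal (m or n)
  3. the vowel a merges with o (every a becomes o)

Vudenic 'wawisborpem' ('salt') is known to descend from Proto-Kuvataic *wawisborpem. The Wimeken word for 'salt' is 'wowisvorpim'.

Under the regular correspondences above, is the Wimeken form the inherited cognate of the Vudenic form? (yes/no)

yes

Derive the expected Wimeken reflex of *wawisborpem:
Wimeken: start from *wawisborpem.
  rule 1 (unconditioned shift): wawisborpem → wawisvorpem
  rule 2 (pre-nasal raising): wawisvorpem → wawisvorpim
  rule 3 (vowel merger): wawisvorpim → wowisvorpim
  ⇒ Wimeken wowisvorpim
Wimeken 'wowisvorpim' matches the regular reflex exactly, so the pair is cognate.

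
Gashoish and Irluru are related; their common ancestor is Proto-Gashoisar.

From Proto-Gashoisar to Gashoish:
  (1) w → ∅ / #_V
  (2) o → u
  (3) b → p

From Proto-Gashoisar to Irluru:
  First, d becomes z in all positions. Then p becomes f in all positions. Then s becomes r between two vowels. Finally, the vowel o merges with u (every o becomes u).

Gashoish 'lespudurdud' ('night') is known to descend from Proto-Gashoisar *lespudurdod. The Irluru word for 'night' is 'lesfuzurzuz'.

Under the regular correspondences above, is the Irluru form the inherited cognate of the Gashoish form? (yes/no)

yes

Derive the expected Irluru reflex of *lespudurdod:
Irluru: *lespudurdod > lespuzurzoz > lesfuzurzoz > lesfuzurzuz  (by unconditioned shift, unconditioned shift, vowel merger)
Irluru 'lesfuzurzuz' matches the regular reflex exactly, so the pair is cognate.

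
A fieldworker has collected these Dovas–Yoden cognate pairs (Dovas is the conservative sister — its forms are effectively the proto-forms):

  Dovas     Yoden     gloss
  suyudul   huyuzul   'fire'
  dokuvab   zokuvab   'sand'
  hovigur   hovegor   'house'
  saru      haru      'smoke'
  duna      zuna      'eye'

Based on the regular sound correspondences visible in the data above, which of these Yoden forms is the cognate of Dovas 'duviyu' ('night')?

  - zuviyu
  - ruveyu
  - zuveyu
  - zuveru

zuveyu

duna ~ zuna — Dovas d corresponds to Yoden z word-initially before a back vowel.
hovigur ~ hovegor — Dovas i corresponds to Yoden e after a consonant, before a consonant other than r, m, n, p, b, f, v.
Applying these to Dovas 'duviyu':
  duviyu → zuviyu   (d→z word-initially before a back vowel)
  zuviyu → zuveyu   (i→e after a consonant, before a consonant other than r, m, n, p, b, f, v)
So the Yoden cognate is 'zuveyu'.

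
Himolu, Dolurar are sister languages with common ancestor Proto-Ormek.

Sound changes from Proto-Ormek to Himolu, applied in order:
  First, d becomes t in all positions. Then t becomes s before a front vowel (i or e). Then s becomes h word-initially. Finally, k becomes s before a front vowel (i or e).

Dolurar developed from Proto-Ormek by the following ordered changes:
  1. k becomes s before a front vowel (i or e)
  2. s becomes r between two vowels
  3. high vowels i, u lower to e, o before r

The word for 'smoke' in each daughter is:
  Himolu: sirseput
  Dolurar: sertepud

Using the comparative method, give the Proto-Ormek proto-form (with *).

*kirtepud

Position 4: Himolu has s, Dolurar has t. Dolurar preserves t here (none of its changes turn any other segment into t), so the proto-segment is *t.
Position 2: Himolu has i, Dolurar has e. Himolu preserves i here (none of its changes turn any other segment into i), so the proto-segment is *i.
Continuing position by position gives *kirtepud; check it forward:
Himolu: *kirtepud > kirteput > kirseput > sirseput  (by unconditioned shift, palatalisation, palatalisation)
Dolurar: *kirtepud > sirtepud > sertepud  (by palatalisation, pre-rhotic lowering)
Only *kirtepud yields all of Himolu sirseput, Dolurar sertepud.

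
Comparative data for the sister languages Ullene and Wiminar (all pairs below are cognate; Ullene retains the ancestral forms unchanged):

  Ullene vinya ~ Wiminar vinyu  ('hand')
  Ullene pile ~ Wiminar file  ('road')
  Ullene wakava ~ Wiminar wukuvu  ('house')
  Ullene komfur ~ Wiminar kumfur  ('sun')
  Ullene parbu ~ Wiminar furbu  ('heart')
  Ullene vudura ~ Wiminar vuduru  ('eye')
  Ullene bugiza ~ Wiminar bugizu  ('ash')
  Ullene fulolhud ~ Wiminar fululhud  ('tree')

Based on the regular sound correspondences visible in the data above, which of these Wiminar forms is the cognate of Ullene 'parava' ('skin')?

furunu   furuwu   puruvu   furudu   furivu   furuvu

parbu ~ furbu — Ullene p corresponds to Wiminar f word-initially before a back vowel.
parbu ~ furbu — Ullene a corresponds to Wiminar u after a consonant, before r.
wakava ~ wukuvu — Ullene a corresponds to Wiminar u after a consonant, before a labial obstruent.
vinya ~ vinyu, wakava ~ wukuvu — Ullene a corresponds to Wiminar u word-finally.
Applying these to Ullene 'parava':
  parava → farava   (p→f word-initially before a back vowel)
  farava → furava   (a→u after a consonant, before r)
  furava → furuva   (a→u after a consonant, before a labial obstruent)
  furuva → furuvu   (a→u word-finally)
So the Wiminar cognate is 'furuvu'.

furuvu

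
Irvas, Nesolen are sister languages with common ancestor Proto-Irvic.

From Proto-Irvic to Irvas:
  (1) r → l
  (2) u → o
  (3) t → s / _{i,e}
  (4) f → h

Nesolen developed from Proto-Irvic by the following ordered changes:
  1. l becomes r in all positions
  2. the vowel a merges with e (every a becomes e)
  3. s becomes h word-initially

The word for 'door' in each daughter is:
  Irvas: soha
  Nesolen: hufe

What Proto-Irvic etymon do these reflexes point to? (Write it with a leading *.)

*sufa

Position 2: Irvas has o, Nesolen has u. Nesolen preserves u here (none of its changes turn any other segment into u), so the proto-segment is *u.
Position 3: Irvas has h, Nesolen has f. Nesolen preserves f here (none of its changes turn any other segment into f), so the proto-segment is *f.
Continuing position by position gives *sufa; check it forward:
Irvas: *sufa
  sufa (rule 1 does not apply)
  sufa → sofa   [vowel merger]
  sofa (rule 3 does not apply)
  sofa → soha   [unconditioned shift]
  giving Irvas soha.
Nesolen: *sufa > sufe > hufe  (by vowel merger, debuccalisation)
No other proto-form is consistent with every reflex, so the reconstruction is *sufa.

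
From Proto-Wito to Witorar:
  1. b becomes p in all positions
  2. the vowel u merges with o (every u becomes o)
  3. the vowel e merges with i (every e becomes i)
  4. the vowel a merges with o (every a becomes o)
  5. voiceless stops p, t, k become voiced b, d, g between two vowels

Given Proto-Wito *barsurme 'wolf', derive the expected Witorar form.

Witorar: start from *barsurme.
  rule 1 (unconditioned shift): barsurme → parsurme
  rule 2 (vowel merger): parsurme → parsorme
  rule 3 (vowel merger): parsorme → parsormi
  rule 4 (vowel merger): parsormi → porsormi
  rule 5: no change — porsormi
  ⇒ Witorar porsormi

porsormi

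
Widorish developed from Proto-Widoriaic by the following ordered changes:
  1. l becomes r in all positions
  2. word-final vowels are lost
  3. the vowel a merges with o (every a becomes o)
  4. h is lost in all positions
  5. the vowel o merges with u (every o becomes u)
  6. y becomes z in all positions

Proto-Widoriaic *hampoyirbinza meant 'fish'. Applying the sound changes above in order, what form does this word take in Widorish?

Widorish: start from *hampoyirbinza.
  rule 1: no change — hampoyirbinza
  rule 2 (apocope): hampoyirbinza → hampoyirbinz
  rule 3 (vowel merger): hampoyirbinz → hompoyirbinz
  rule 4 (h-loss): hompoyirbinz → ompoyirbinz
  rule 5 (vowel merger): ompoyirbinz → umpuyirbinz
  rule 6 (unconditioned shift): umpuyirbinz → umpuzirbinz
  ⇒ Widorish umpuzirbinz

umpuzirbinz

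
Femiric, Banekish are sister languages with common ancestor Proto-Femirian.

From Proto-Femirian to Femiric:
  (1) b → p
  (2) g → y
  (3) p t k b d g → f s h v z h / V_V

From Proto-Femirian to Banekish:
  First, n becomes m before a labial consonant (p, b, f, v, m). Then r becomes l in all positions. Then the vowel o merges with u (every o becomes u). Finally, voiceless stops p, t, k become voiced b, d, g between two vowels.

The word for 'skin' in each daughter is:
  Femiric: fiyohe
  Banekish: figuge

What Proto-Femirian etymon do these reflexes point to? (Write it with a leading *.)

Position 5: Femiric has h, Banekish has g. Taking the neighbouring segments as reconstructed: Femiric h could go back to *k or *h; Banekish g could go back to *k or *g — the one source consistent with every daughter is *k.
Position 3: Femiric has y, Banekish has g. Taking the neighbouring segments as reconstructed: Femiric y could go back to *g or *y; Banekish g could go back to *k or *g — the one source consistent with every daughter is *g.
This points to *figoke. Verify forward in each daughter:
Femiric: *figoke
  figoke (rule 1 does not apply)
  figoke → fiyoke   [unconditioned shift]
  fiyoke → fiyohe   [intervocalic lenition]
  giving Femiric fiyohe.
Banekish: start from *figoke.
  rule 1: no change — figoke
  rule 2: no change — figoke
  rule 3 (vowel merger): figoke → figuke
  rule 4 (intervocalic voicing): figuke → figuge
  ⇒ Banekish figuge
Only *figoke yields all of Femiric fiyohe, Banekish figuge.

*figoke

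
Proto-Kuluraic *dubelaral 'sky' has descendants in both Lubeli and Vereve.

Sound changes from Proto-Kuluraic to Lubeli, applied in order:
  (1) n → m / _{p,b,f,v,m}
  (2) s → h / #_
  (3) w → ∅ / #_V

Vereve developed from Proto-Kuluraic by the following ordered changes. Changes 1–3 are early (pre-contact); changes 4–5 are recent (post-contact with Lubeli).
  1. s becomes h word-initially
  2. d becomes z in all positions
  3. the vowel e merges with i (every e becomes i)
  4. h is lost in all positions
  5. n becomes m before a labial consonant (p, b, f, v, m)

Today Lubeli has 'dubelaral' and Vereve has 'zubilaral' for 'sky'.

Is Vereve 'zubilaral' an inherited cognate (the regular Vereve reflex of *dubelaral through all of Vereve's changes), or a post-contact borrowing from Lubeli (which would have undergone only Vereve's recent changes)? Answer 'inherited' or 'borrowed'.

inherited

If inherited, *dubelaral would pass through all of Vereve's changes:
Vereve: *dubelaral
  dubelaral (rule 1 does not apply)
  dubelaral → zubelaral   [unconditioned shift]
  zubelaral → zubilaral   [vowel merger]
  zubilaral (rule 4 does not apply)
  zubilaral (rule 5 does not apply)
  giving Vereve zubilaral.
If borrowed from Lubeli 'dubelaral' after the early changes, it would undergo only the recent ones:
  rule 4 (h-loss): no change (dubelaral)
  rule 5 (nasal place assimilation): no change (dubelaral)
  ⇒ as a loan: dubelaral
Vereve 'zubilaral' matches the inherited outcome exactly, so it is an inherited cognate, not a loan.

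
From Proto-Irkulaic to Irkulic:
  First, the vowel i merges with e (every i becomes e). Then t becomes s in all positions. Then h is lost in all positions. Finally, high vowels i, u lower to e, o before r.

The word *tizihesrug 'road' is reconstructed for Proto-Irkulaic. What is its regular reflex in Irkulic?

Irkulic: start from *tizihesrug.
  rule 1 (vowel merger): tizihesrug → tezehesrug
  rule 2 (unconditioned shift): tezehesrug → sezehesrug
  rule 3 (h-loss): sezehesrug → sezeesrug
  rule 4: no change — sezeesrug
  ⇒ Irkulic sezeesrug

sezeesrug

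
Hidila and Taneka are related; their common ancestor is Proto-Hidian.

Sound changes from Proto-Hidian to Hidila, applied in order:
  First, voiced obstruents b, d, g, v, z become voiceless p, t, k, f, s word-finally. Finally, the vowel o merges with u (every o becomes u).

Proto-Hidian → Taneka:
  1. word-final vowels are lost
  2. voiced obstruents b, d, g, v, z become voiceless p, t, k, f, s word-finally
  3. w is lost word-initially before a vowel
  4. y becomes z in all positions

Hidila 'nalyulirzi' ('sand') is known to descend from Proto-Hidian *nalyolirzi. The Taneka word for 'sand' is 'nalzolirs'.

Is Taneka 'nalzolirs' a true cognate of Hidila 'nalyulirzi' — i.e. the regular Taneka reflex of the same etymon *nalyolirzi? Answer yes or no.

Derive the expected Taneka reflex of *nalyolirzi:
Taneka: *nalyolirzi > nalyolirz > nalyolirs > nalzolirs  (by apocope, final devoicing, unconditioned shift)
Taneka 'nalzolirs' matches the regular reflex exactly, so the pair is cognate.

yes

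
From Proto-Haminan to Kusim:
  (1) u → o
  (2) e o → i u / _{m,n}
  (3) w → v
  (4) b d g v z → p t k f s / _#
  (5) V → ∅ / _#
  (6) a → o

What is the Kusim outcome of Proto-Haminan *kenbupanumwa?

Kusim: *kenbupanumwa
  kenbupanumwa → kenbopanomwa   [vowel merger]
  kenbopanomwa → kinbopanumwa   [pre-nasal raising]
  kinbopanumwa → kinbopanumva   [unconditioned shift]
  kinbopanumva (rule 4 does not apply)
  kinbopanumva → kinbopanumv   [apocope]
  kinbopanumv → kinboponumv   [vowel merger]
  giving Kusim kinboponumv.

kinboponumv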